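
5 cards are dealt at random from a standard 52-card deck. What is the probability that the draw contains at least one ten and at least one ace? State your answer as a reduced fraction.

6509/64974

There are C(52,5) = 2598960 possible draws.
By inclusion-exclusion on the complements, draws missing all tens or all aces: C(48,5) + C(48,5) − C(44,5) = 1712304 + 1712304 − 1086008 = 2338600.
So draws with at least one of each: 2598960 − 2338600 = 260360, probability 260360/2598960 = 6509/64974.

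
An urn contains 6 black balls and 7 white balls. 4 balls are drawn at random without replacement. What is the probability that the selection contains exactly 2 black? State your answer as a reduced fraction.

The sample space is all 4-subsets of the 13: C(13,4) = 715.
Selections with exactly 2 black: choose 2 of the 6 black and 2 of the 7 white, C(6,2)·C(7,2) = 15·21 = 315.
Probability = 315/715 = 63/143.

63/143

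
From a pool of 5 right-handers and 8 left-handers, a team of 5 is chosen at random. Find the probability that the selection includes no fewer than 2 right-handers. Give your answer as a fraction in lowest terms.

881/1287

There are C(13,5) = 1287 ways to choose the 5.
Count the complement (fewer than 2 right-handers): C(5,0)·C(8,5) + C(5,1)·C(8,4) = 56 + 350 = 406.
Probability = 1 − 406/1287 = 881/1287.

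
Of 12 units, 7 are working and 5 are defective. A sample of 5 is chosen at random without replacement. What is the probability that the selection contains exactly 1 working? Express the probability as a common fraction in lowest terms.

There are C(12,5) = 792 ways to choose 5 from 12.
Selections with exactly 1 working: choose 1 of the 7 working and 4 of the 5 defective, C(7,1)·C(5,4) = 7·5 = 35.
Probability = 35/792.

35/792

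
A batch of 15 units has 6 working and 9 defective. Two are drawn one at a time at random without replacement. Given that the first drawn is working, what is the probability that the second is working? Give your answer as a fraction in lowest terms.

5/14

After removing one working, 14 remain: 5 working and 9 defective.
So the probability the next is working is 5/14.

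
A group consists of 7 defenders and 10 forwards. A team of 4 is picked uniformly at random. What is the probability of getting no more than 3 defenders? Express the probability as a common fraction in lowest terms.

Total selections: C(17,4) = 2380.
The complement is exactly 4 defenders: C(7,4)·C(10,0) = 35.
Probability = 1 − 35/2380 = 2345/2380 = 67/68.

67/68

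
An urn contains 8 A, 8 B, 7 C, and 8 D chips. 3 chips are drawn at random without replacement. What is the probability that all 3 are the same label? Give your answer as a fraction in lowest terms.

There are C(31,3) = 4495 ways to draw 3 chips.
All same label: C(8,3) + C(8,3) + C(7,3) + C(8,3) = 56 + 56 + 35 + 56 = 203.
Probability = 203/4495 = 7/155.

7/155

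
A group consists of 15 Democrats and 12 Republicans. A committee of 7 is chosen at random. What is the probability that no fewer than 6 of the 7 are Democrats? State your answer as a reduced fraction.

Total selections: C(27,7) = 888030.
Favorable selections (no fewer than 6 Democrats): C(15,6)·C(12,1) + C(15,7)·C(12,0) = 60060 + 6435 = 66495.
Probability = 66495/888030 = 31/414.

31/414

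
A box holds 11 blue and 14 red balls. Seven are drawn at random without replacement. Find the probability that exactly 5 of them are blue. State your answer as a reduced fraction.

1911/21850

There are C(25,7) = 480700 ways to choose 7 from 25.
Selections with exactly 5 blue: choose 5 of the 11 blue and 2 of the 14 red, C(11,5)·C(14,2) = 462·91 = 42042.
Probability = 42042/480700 = 1911/21850.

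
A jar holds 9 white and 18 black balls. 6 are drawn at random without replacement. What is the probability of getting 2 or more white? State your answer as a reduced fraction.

There are C(27,6) = 296010 ways to choose the 6.
Count the complement (fewer than 2 white): C(9,0)·C(18,6) + C(9,1)·C(18,5) = 18564 + 77112 = 95676.
Probability = 1 − 95676/296010 = 200334/296010 = 33389/49335.

33389/49335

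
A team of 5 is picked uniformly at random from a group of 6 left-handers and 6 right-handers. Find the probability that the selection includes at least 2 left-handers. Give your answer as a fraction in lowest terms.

Total selections: C(12,5) = 792.
Count the complement (fewer than 2 left-handers): C(6,0)·C(6,5) + C(6,1)·C(6,4) = 6 + 90 = 96.
Probability = 1 − 96/792 = 696/792 = 29/33.

29/33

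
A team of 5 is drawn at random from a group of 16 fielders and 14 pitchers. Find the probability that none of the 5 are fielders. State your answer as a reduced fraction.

11/783

There are C(30,5) = 142506 possible selections.
Selections with no fielders (all pitchers): C(14,5) = 2002.
Probability = 2002/142506 = 11/783.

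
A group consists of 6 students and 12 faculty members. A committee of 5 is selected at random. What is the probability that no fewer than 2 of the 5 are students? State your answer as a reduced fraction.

267/476

There are C(18,5) = 8568 ways to choose the 5.
Count the complement (fewer than 2 students): C(6,0)·C(12,5) + C(6,1)·C(12,4) = 792 + 2970 = 3762.
Probability = 1 − 3762/8568 = 4806/8568 = 267/476.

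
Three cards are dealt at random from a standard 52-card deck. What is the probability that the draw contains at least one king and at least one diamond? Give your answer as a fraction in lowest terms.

33/260

There are C(52,3) = 22100 possible draws.
By inclusion-exclusion on the complements, draws missing all kings or all diamonds: C(48,3) + C(39,3) − C(36,3) = 17296 + 9139 − 7140 = 19295.
So draws with at least one of each: 22100 − 19295 = 2805, probability 2805/22100 = 33/260.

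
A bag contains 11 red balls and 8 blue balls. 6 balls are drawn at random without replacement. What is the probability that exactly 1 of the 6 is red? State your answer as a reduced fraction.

Total number of selections: C(19,6) = 27132.
Selections with exactly 1 red: choose 1 of the 11 red and 5 of the 8 blue, C(11,1)·C(8,5) = 11·56 = 616.
Probability = 616/27132 = 22/969.

22/969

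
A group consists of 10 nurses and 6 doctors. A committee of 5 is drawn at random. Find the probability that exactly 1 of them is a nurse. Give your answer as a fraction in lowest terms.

25/728

Total number of selections: C(16,5) = 4368.
Selections with exactly 1 nurse: choose 1 of the 10 nurses and 4 of the 6 doctors, C(10,1)·C(6,4) = 10·15 = 150.
Probability = 150/4368 = 25/728.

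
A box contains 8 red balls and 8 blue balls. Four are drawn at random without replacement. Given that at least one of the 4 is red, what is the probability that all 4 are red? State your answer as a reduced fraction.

1/25

Work in counts. Selections with at least one red: C(16,4) − C(8,4) = 1820 − 70 = 1750.
Of those, selections where all 4 are red: C(8,4) = 70.
Conditional probability = 70/1750 = 1/25.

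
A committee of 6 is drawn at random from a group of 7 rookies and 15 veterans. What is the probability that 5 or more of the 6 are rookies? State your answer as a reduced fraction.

There are C(22,6) = 74613 ways to choose the 6.
Favorable selections (5 or more rookies): C(7,5)·C(15,1) + C(7,6)·C(15,0) = 315 + 7 = 322.
Probability = 322/74613 = 46/10659.

46/10659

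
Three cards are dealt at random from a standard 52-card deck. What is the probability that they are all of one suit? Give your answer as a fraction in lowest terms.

There are C(52,3) = 22100 possible 3-card hands.
Hands of one suit: 4 suits × C(13,3) = 4·286 = 1144.
Probability = 1144/22100 = 22/425.

22/425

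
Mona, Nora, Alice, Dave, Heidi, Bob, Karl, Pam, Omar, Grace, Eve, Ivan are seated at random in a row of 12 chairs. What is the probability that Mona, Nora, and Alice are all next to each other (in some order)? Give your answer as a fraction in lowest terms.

1/22

There are 12! = 479001600 arrangements.
Treat the three as one block: 10! placements × 3! orders within the block = 3628800·6 = 21772800.
Probability = 21772800/479001600 = 1/22.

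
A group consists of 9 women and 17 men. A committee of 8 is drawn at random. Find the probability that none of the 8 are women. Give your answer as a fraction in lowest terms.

34/2185

There are C(26,8) = 1562275 possible selections.
Selections with no women (all men): C(17,8) = 24310.
Probability = 24310/1562275 = 34/2185.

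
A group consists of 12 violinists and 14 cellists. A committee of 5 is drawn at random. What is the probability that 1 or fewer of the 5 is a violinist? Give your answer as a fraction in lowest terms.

Total selections: C(26,5) = 65780.
Favorable selections (1 or fewer violinist): C(12,0)·C(14,5) + C(12,1)·C(14,4) = 2002 + 12012 = 14014.
Probability = 14014/65780 = 49/230.

49/230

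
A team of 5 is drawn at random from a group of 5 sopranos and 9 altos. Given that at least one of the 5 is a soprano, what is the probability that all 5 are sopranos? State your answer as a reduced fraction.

1/1876

Work in counts. Selections with at least one soprano: C(14,5) − C(9,5) = 2002 − 126 = 1876.
Of those, selections where all 5 are sopranos: C(5,5) = 1.
Conditional probability = 1/1876.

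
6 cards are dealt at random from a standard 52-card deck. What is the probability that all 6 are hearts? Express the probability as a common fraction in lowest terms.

33/391510

There are C(52,6) = 20358520 possible 6-card hands.
Hands that are all hearts: C(13,6) = 1716.
Probability = 1716/20358520 = 33/391510.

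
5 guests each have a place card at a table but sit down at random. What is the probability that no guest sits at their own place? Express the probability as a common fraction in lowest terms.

11/30

There are 5! = 120 seatings.
By inclusion-exclusion, seatings with no fixed points: C(5,0)·5! − C(5,1)·4! + C(5,2)·3! − C(5,3)·2! + C(5,4)·1! − C(5,5)·0! = 44.
Probability = 44/120 = 11/30.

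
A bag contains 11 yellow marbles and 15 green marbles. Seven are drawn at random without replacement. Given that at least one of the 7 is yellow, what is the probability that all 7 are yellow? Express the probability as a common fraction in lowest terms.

Work in counts. Selections with at least one yellow: C(26,7) − C(15,7) = 657800 − 6435 = 651365.
Of those, selections where all 7 are yellow: C(11,7) = 330.
Conditional probability = 330/651365 = 6/11843.

6/11843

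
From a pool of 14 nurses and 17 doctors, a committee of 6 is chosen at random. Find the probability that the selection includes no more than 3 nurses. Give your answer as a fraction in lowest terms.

6188/8091

Total selections: C(31,6) = 736281.
Count the complement (more than 3 nurses): C(14,4)·C(17,2) + C(14,5)·C(17,1) + C(14,6)·C(17,0) = 136136 + 34034 + 3003 = 173173.
Probability = 1 − 173173/736281 = 563108/736281 = 6188/8091.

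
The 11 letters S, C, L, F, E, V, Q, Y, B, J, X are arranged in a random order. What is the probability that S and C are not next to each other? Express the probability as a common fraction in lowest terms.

9/11

There are 11! = 39916800 arrangements.
Arrangements with S and C adjacent: 2·10! = 7257600.
So not adjacent: 39916800 − 7257600 = 32659200, probability 32659200/39916800 = 9/11.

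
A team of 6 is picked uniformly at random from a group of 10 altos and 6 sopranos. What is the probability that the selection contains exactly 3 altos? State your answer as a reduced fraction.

300/1001

The sample space is all 6-subsets of the 16: C(16,6) = 8008.
Selections with exactly 3 altos: choose 3 of the 10 altos and 3 of the 6 sopranos, C(10,3)·C(6,3) = 120·20 = 2400.
Probability = 2400/8008 = 300/1001.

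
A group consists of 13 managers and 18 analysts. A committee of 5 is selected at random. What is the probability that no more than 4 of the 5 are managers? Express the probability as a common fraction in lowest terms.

18736/18879

Total selections: C(31,5) = 169911.
The complement is exactly 5 managers: C(13,5)·C(18,0) = 1287.
Probability = 1 − 1287/169911 = 168624/169911 = 18736/18879.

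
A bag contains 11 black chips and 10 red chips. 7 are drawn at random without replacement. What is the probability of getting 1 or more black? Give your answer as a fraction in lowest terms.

There are C(21,7) = 116280 ways to choose the 7.
Favorable selections (1 or more black): C(11,1)·C(10,6) + C(11,2)·C(10,5) + C(11,3)·C(10,4) + C(11,4)·C(10,3) + C(11,5)·C(10,2) + C(11,6)·C(10,1) + C(11,7)·C(10,0) = 2310 + 13860 + 34650 + 39600 + 20790 + 4620 + 330 = 116160.
Probability = 116160/116280 = 968/969.

968/969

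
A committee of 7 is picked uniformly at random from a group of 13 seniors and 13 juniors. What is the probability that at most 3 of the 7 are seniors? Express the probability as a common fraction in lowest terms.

There are C(26,7) = 657800 ways to choose the 7.
Favorable selections (at most 3 seniors): C(13,0)·C(13,7) + C(13,1)·C(13,6) + C(13,2)·C(13,5) + C(13,3)·C(13,4) = 1716 + 22308 + 100386 + 204490 = 328900.
Probability = 328900/657800 = 1/2.

1/2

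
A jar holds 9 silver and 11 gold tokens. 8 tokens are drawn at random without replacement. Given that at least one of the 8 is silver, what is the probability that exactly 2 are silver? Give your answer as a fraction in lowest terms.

5544/41935

Work in counts. Selections with at least one silver: C(20,8) − C(11,8) = 125970 − 165 = 125805.
Of those, selections where exactly 2 are silver: C(9,2)·C(11,6) = 36·462 = 16632.
Conditional probability = 16632/125805 = 5544/41935.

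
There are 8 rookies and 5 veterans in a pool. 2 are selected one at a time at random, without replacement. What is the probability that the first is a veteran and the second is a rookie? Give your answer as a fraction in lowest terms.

10/39

Multiply the conditional probabilities at each draw: 5/13 · 8/12 = 40/156 = 10/39.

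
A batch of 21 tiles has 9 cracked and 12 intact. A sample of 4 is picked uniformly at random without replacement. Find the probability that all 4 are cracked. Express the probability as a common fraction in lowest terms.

2/95

There are C(21,4) = 5985 possible selections.
Selections with all cracked: C(9,4) = 126.
Probability = 126/5985 = 2/95.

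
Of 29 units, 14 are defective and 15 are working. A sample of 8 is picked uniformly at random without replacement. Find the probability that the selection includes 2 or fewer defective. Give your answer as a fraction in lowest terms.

772/6003

Total selections: C(29,8) = 4292145.
Favorable selections (2 or fewer defective): C(14,0)·C(15,8) + C(14,1)·C(15,7) + C(14,2)·C(15,6) = 6435 + 90090 + 455455 = 551980.
Probability = 551980/4292145 = 772/6003.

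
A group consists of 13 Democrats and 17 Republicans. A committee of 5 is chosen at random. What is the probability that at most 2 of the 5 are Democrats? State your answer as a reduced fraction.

1156/1827

Total selections: C(30,5) = 142506.
Favorable selections (at most 2 Democrats): C(13,0)·C(17,5) + C(13,1)·C(17,4) + C(13,2)·C(17,3) = 6188 + 30940 + 53040 = 90168.
Probability = 90168/142506 = 1156/1827.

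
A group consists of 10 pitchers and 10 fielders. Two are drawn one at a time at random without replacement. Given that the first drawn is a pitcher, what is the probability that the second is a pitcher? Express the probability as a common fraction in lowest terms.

After removing one pitcher, 19 remain: 9 pitchers and 10 fielders.
So the probability the next is a pitcher is 9/19.

9/19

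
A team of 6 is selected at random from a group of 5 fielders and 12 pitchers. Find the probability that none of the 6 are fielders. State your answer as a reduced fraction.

33/442

There are C(17,6) = 12376 possible selections.
Selections with no fielders (all pitchers): C(12,6) = 924.
Probability = 924/12376 = 33/442.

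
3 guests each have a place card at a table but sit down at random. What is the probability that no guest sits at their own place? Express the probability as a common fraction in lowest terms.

1/3

There are 3! = 6 seatings.
By inclusion-exclusion, seatings with no fixed points: C(3,0)·3! − C(3,1)·2! + C(3,2)·1! − C(3,3)·0! = 2.
Probability = 2/6 = 1/3.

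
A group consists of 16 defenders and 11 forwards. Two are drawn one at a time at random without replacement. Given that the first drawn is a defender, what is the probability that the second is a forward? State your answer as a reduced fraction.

11/26

After removing one defender, 26 remain: 15 defenders and 11 forwards.
So the probability the next is a forward is 11/26.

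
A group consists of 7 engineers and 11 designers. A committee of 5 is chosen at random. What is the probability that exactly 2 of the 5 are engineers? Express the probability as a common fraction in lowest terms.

The sample space is all 5-subsets of the 18: C(18,5) = 8568.
Selections with exactly 2 engineers: choose 2 of the 7 engineers and 3 of the 11 designers, C(7,2)·C(11,3) = 21·165 = 3465.
Probability = 3465/8568 = 55/136.

55/136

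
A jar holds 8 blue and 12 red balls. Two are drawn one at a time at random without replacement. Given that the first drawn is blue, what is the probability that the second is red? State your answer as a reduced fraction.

12/19

After removing one blue, 19 remain: 7 blue and 12 red.
So the probability the next is red is 12/19.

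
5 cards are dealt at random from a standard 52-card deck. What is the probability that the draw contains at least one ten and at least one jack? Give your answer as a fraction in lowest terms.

6509/64974

There are C(52,5) = 2598960 possible draws.
By inclusion-exclusion on the complements, draws missing all tens or all jacks: C(48,5) + C(48,5) − C(44,5) = 1712304 + 1712304 − 1086008 = 2338600.
So draws with at least one of each: 2598960 − 2338600 = 260360, probability 260360/2598960 = 6509/64974.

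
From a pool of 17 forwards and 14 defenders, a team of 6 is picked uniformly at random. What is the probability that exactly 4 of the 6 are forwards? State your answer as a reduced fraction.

2380/8091

Total number of selections: C(31,6) = 736281.
Selections with exactly 4 forwards: choose 4 of the 17 forwards and 2 of the 14 defenders, C(17,4)·C(14,2) = 2380·91 = 216580.
Probability = 216580/736281 = 2380/8091.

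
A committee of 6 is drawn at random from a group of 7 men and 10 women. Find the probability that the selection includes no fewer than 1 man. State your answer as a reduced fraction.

Total selections: C(17,6) = 12376.
The complement is all 6 are women: C(10,6) = 210.
Probability = 1 − 210/12376 = 12166/12376 = 869/884.

869/884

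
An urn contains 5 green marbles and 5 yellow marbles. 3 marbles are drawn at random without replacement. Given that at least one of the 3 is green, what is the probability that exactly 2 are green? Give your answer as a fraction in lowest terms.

5/11

Work in counts. Selections with at least one green: C(10,3) − C(5,3) = 120 − 10 = 110.
Of those, selections where exactly 2 are green: C(5,2)·C(5,1) = 10·5 = 50.
Conditional probability = 50/110 = 5/11.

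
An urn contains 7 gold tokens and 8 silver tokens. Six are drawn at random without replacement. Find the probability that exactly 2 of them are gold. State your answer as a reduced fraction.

42/143

The sample space is all 6-subsets of the 15: C(15,6) = 5005.
Selections with exactly 2 gold: choose 2 of the 7 gold and 4 of the 8 silver, C(7,2)·C(8,4) = 21·70 = 1470.
Probability = 1470/5005 = 42/143.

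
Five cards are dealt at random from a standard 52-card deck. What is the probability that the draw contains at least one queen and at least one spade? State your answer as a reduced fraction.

There are C(52,5) = 2598960 possible draws.
By inclusion-exclusion on the complements, draws missing all queens or all spades: C(48,5) + C(39,5) − C(36,5) = 1712304 + 575757 − 376992 = 1911069.
So draws with at least one of each: 2598960 − 1911069 = 687891, probability 687891/2598960 = 229297/866320.

229297/866320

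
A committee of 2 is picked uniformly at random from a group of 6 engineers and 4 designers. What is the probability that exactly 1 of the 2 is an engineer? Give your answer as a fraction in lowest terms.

The sample space is all 2-subsets of the 10: C(10,2) = 45.
Selections with exactly 1 engineer: choose 1 of the 6 engineers and 1 of the 4 designers, C(6,1)·C(4,1) = 6·4 = 24.
Probability = 24/45 = 8/15.

8/15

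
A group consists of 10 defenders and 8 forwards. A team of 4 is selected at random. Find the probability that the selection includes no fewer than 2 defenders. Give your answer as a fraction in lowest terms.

Total selections: C(18,4) = 3060.
Count the complement (fewer than 2 defenders): C(10,0)·C(8,4) + C(10,1)·C(8,3) = 70 + 560 = 630.
Probability = 1 − 630/3060 = 2430/3060 = 27/34.

27/34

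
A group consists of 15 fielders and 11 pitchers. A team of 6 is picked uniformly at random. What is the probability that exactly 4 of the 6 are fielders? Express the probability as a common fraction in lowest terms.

The sample space is all 6-subsets of the 26: C(26,6) = 230230.
Selections with exactly 4 fielders: choose 4 of the 15 fielders and 2 of the 11 pitchers, C(15,4)·C(11,2) = 1365·55 = 75075.
Probability = 75075/230230 = 15/46.

15/46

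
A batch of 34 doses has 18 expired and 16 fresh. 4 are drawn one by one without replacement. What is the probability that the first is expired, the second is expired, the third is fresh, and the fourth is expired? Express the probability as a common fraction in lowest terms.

24/341

Multiply the conditional probabilities at each draw: 18/34 · 17/33 · 16/32 · 16/31 = 78336/1113024 = 24/341.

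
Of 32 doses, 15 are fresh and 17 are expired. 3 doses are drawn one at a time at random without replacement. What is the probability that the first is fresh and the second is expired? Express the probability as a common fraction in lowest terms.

Multiply the conditional probabilities at each draw: 15/32 · 17/31 = 255/992.

255/992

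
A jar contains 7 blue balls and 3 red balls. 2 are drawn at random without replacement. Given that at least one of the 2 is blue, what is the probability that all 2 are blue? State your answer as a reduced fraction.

Work in counts. Selections with at least one blue: C(10,2) − C(3,2) = 45 − 3 = 42.
Of those, selections where all 2 are blue: C(7,2) = 21.
Conditional probability = 21/42 = 1/2.

1/2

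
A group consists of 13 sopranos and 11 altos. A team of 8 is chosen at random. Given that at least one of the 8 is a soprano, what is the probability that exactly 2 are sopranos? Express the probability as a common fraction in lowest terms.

Work in counts. Selections with at least one soprano: C(24,8) − C(11,8) = 735471 − 165 = 735306.
Of those, selections where exactly 2 are sopranos: C(13,2)·C(11,6) = 78·462 = 36036.
Conditional probability = 36036/735306 = 42/857.

42/857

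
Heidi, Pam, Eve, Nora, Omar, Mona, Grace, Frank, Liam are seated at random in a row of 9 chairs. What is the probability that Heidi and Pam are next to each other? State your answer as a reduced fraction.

There are 9! = 362880 arrangements.
Treat Heidi and Pam as a block: 8! arrangements of the blocks × 2 orders within the block = 2·40320 = 80640.
Probability = 80640/362880 = 2/9.

2/9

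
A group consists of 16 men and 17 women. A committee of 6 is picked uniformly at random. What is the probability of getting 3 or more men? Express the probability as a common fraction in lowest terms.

Total selections: C(33,6) = 1107568.
Favorable selections (3 or more men): C(16,3)·C(17,3) + C(16,4)·C(17,2) + C(16,5)·C(17,1) + C(16,6)·C(17,0) = 380800 + 247520 + 74256 + 8008 = 710584.
Probability = 710584/1107568 = 12689/19778.

12689/19778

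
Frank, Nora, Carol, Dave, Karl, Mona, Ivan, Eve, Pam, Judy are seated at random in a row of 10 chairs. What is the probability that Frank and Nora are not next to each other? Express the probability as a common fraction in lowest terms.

4/5

There are 10! = 3628800 arrangements.
Arrangements with Frank and Nora adjacent: 2·9! = 725760.
So not adjacent: 3628800 − 725760 = 2903040, probability 2903040/3628800 = 4/5.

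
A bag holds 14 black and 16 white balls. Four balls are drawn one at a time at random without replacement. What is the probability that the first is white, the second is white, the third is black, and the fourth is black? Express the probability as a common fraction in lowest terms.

52/783

Multiply the conditional probabilities at each draw: 16/30 · 15/29 · 14/28 · 13/27 = 43680/657720 = 52/783.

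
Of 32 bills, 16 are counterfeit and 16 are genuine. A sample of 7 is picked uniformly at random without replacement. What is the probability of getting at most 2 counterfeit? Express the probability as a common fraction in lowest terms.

3191/16182

Total selections: C(32,7) = 3365856.
Favorable selections (at most 2 counterfeit): C(16,0)·C(16,7) + C(16,1)·C(16,6) + C(16,2)·C(16,5) = 11440 + 128128 + 524160 = 663728.
Probability = 663728/3365856 = 3191/16182.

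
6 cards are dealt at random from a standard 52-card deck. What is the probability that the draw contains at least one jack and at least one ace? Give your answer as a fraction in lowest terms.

718637/5089630

There are C(52,6) = 20358520 possible draws.
By inclusion-exclusion on the complements, draws missing all jacks or all aces: C(48,6) + C(48,6) − C(44,6) = 12271512 + 12271512 − 7059052 = 17483972.
So draws with at least one of each: 20358520 − 17483972 = 2874548, probability 2874548/20358520 = 718637/5089630.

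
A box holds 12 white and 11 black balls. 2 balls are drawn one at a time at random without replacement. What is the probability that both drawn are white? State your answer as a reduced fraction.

6/23

Multiply the conditional probabilities at each draw: 12/23 · 11/22 = 132/506 = 6/23.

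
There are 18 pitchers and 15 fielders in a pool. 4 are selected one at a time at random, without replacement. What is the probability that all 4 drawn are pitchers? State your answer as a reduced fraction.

51/682

Multiply the conditional probabilities at each draw: 18/33 · 17/32 · 16/31 · 15/30 = 73440/982080 = 51/682.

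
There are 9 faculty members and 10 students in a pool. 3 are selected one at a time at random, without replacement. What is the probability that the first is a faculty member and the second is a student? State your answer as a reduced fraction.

5/19

Multiply the conditional probabilities at each draw: 9/19 · 10/18 = 90/342 = 5/19.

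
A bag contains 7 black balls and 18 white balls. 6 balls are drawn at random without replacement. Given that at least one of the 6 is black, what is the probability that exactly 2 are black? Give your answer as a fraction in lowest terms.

Work in counts. Selections with at least one black: C(25,6) − C(18,6) = 177100 − 18564 = 158536.
Of those, selections where exactly 2 are black: C(7,2)·C(18,4) = 21·3060 = 64260.
Conditional probability = 64260/158536 = 2295/5662.

2295/5662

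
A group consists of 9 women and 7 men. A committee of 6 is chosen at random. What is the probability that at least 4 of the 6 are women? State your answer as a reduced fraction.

129/286

Total selections: C(16,6) = 8008.
Favorable selections (at least 4 women): C(9,4)·C(7,2) + C(9,5)·C(7,1) + C(9,6)·C(7,0) = 2646 + 882 + 84 = 3612.
Probability = 3612/8008 = 129/286.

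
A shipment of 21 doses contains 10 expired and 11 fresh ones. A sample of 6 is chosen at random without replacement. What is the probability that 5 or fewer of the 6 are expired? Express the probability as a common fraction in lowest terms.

1287/1292

Total selections: C(21,6) = 54264.
The complement is exactly 6 expired: C(10,6)·C(11,0) = 210.
Probability = 1 − 210/54264 = 54054/54264 = 1287/1292.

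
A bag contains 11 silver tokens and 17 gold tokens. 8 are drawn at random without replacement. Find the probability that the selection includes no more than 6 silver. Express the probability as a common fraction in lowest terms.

2686/2691

Total selections: C(28,8) = 3108105.
Count the complement (more than 6 silver): C(11,7)·C(17,1) + C(11,8)·C(17,0) = 5610 + 165 = 5775.
Probability = 1 − 5775/3108105 = 3102330/3108105 = 2686/2691.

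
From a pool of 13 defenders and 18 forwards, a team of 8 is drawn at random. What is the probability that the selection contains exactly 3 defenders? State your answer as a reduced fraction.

There are C(31,8) = 7888725 ways to choose 8 from 31.
Selections with exactly 3 defenders: choose 3 of the 13 defenders and 5 of the 18 forwards, C(13,3)·C(18,5) = 286·8568 = 2450448.
Probability = 2450448/7888725 = 20944/67425.

20944/67425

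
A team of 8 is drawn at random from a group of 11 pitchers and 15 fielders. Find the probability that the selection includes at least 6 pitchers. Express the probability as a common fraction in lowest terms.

15/437

There are C(26,8) = 1562275 ways to choose the 8.
Favorable selections (at least 6 pitchers): C(11,6)·C(15,2) + C(11,7)·C(15,1) + C(11,8)·C(15,0) = 48510 + 4950 + 165 = 53625.
Probability = 53625/1562275 = 15/437.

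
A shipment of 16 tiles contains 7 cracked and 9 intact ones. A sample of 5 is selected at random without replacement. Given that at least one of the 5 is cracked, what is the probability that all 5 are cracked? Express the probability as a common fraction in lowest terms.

1/202

Work in counts. Selections with at least one cracked: C(16,5) − C(9,5) = 4368 − 126 = 4242.
Of those, selections where all 5 are cracked: C(7,5) = 21.
Conditional probability = 21/4242 = 1/202.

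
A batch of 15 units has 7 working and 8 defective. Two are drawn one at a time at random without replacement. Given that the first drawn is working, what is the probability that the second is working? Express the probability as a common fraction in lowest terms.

3/7

After removing one working, 14 remain: 6 working and 8 defective.
So the probability the next is working is 6/14 = 3/7.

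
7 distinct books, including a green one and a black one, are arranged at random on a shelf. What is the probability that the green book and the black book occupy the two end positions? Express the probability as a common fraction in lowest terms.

There are 7! = 5040 arrangements.
Place the green book and the black book at the ends in 2 ways, arrange the remaining 5 in 5! = 120 ways: 2·120 = 240.
Probability = 240/5040 = 1/21.

1/21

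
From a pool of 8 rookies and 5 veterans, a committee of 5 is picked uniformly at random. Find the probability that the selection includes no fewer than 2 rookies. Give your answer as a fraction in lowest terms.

1246/1287

There are C(13,5) = 1287 ways to choose the 5.
Count the complement (fewer than 2 rookies): C(8,0)·C(5,5) + C(8,1)·C(5,4) = 1 + 40 = 41.
Probability = 1 − 41/1287 = 1246/1287.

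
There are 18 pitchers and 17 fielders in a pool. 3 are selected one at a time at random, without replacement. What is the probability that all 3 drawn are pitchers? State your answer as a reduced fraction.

Multiply the conditional probabilities at each draw: 18/35 · 17/34 · 16/33 = 4896/39270 = 48/385.

48/385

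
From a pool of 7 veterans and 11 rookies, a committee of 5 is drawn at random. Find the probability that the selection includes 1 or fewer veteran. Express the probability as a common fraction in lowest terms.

11/34

There are C(18,5) = 8568 ways to choose the 5.
Favorable selections (1 or fewer veteran): C(7,0)·C(11,5) + C(7,1)·C(11,4) = 462 + 2310 = 2772.
Probability = 2772/8568 = 11/34.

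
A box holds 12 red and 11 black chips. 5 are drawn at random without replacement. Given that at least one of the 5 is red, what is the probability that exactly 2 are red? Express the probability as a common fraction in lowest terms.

990/3017

Work in counts. Selections with at least one red: C(23,5) − C(11,5) = 33649 − 462 = 33187.
Of those, selections where exactly 2 are red: C(12,2)·C(11,3) = 66·165 = 10890.
Conditional probability = 10890/33187 = 990/3017.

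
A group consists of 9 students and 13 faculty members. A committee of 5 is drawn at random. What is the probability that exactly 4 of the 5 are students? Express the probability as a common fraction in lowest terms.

13/209

The sample space is all 5-subsets of the 22: C(22,5) = 26334.
Selections with exactly 4 students: choose 4 of the 9 students and 1 of the 13 faculty members, C(9,4)·C(13,1) = 126·13 = 1638.
Probability = 1638/26334 = 13/209.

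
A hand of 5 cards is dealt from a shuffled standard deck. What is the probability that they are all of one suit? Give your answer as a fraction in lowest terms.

33/16660

There are C(52,5) = 2598960 possible 5-card hands.
Hands of one suit: 4 suits × C(13,5) = 4·1287 = 5148.
Probability = 5148/2598960 = 33/16660.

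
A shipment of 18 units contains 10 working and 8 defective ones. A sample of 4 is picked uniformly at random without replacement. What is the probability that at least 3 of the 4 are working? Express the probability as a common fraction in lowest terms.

13/34

Total selections: C(18,4) = 3060.
Favorable selections (at least 3 working): C(10,3)·C(8,1) + C(10,4)·C(8,0) = 960 + 210 = 1170.
Probability = 1170/3060 = 13/34.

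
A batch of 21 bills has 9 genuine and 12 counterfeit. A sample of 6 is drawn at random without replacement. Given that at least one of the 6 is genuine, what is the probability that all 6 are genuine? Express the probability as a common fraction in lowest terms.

Work in counts. Selections with at least one genuine: C(21,6) − C(12,6) = 54264 − 924 = 53340.
Of those, selections where all 6 are genuine: C(9,6) = 84.
Conditional probability = 84/53340 = 1/635.

1/635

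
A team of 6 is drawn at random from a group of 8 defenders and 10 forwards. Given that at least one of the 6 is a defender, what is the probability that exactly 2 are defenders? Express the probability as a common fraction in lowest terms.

Work in counts. Selections with at least one defender: C(18,6) − C(10,6) = 18564 − 210 = 18354.
Of those, selections where exactly 2 are defenders: C(8,2)·C(10,4) = 28·210 = 5880.
Conditional probability = 5880/18354 = 140/437.

140/437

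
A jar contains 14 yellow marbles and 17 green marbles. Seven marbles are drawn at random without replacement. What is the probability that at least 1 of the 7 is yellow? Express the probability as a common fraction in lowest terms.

There are C(31,7) = 2629575 ways to choose the 7.
The complement is all 7 are green: C(17,7) = 19448.
Probability = 1 − 19448/2629575 = 2610127/2629575 = 200779/202275.

200779/202275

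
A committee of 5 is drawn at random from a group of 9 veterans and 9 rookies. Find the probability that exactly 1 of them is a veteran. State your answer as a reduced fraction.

9/68

The sample space is all 5-subsets of the 18: C(18,5) = 8568.
Selections with exactly 1 veteran: choose 1 of the 9 veterans and 4 of the 9 rookies, C(9,1)·C(9,4) = 9·126 = 1134.
Probability = 1134/8568 = 9/68.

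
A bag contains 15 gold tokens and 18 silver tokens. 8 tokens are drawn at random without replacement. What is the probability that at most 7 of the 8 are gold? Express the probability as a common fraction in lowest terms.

10783/10788

There are C(33,8) = 13884156 ways to choose the 8.
The complement is exactly 8 gold: C(15,8)·C(18,0) = 6435.
Probability = 1 − 6435/13884156 = 13877721/13884156 = 10783/10788.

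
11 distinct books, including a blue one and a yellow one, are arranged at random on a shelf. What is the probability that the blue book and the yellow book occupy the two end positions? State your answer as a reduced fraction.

1/55

There are 11! = 39916800 arrangements.
Place the blue book and the yellow book at the ends in 2 ways, arrange the remaining 9 in 9! = 362880 ways: 2·362880 = 725760.
Probability = 725760/39916800 = 1/55.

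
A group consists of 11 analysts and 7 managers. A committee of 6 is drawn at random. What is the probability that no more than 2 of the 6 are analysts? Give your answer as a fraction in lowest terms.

103/884

There are C(18,6) = 18564 ways to choose the 6.
Favorable selections (no more than 2 analysts): C(11,0)·C(7,6) + C(11,1)·C(7,5) + C(11,2)·C(7,4) = 7 + 231 + 1925 = 2163.
Probability = 2163/18564 = 103/884.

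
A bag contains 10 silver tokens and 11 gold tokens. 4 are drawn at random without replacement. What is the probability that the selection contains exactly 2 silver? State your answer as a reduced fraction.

Total number of selections: C(21,4) = 5985.
Selections with exactly 2 silver: choose 2 of the 10 silver and 2 of the 11 gold, C(10,2)·C(11,2) = 45·55 = 2475.
Probability = 2475/5985 = 55/133.

55/133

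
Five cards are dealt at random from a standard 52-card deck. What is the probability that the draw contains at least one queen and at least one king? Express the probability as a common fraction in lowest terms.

There are C(52,5) = 2598960 possible draws.
By inclusion-exclusion on the complements, draws missing all queens or all kings: C(48,5) + C(48,5) − C(44,5) = 1712304 + 1712304 − 1086008 = 2338600.
So draws with at least one of each: 2598960 − 2338600 = 260360, probability 260360/2598960 = 6509/64974.

6509/64974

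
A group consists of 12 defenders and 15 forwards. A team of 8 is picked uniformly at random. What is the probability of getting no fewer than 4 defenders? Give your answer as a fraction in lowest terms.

Total selections: C(27,8) = 2220075.
Count the complement (fewer than 4 defenders): C(12,0)·C(15,8) + C(12,1)·C(15,7) + C(12,2)·C(15,6) + C(12,3)·C(15,5) = 6435 + 77220 + 330330 + 660660 = 1074645.
Probability = 1 − 1074645/2220075 = 1145430/2220075 = 178/345.

178/345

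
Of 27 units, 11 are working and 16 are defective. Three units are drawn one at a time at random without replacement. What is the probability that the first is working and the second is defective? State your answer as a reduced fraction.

88/351

Multiply the conditional probabilities at each draw: 11/27 · 16/26 = 176/702 = 88/351.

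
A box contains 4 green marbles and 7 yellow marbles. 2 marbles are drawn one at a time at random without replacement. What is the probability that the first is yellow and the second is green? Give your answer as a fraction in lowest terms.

Multiply the conditional probabilities at each draw: 7/11 · 4/10 = 28/110 = 14/55.

14/55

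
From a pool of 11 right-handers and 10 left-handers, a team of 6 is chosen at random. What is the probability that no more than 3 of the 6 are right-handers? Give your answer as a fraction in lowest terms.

Total selections: C(21,6) = 54264.
Count the complement (more than 3 right-handers): C(11,4)·C(10,2) + C(11,5)·C(10,1) + C(11,6)·C(10,0) = 14850 + 4620 + 462 = 19932.
Probability = 1 − 19932/54264 = 34332/54264 = 2861/4522.

2861/4522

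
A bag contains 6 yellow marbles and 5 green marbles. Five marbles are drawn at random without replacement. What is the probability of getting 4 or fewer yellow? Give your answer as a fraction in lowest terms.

76/77

There are C(11,5) = 462 ways to choose the 5.
The complement is exactly 5 yellow: C(6,5)·C(5,0) = 6.
Probability = 1 − 6/462 = 456/462 = 76/77.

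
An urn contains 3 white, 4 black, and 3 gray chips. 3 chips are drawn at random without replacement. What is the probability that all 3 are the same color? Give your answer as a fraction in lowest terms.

1/20

There are C(10,3) = 120 ways to draw 3 chips.
All same color: C(3,3) + C(4,3) + C(3,3) = 1 + 4 + 1 = 6.
Probability = 6/120 = 1/20.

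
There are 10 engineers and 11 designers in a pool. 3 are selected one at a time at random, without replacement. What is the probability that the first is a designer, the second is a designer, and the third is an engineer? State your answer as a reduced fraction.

55/399

Multiply the conditional probabilities at each draw: 11/21 · 10/20 · 10/19 = 1100/7980 = 55/399.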